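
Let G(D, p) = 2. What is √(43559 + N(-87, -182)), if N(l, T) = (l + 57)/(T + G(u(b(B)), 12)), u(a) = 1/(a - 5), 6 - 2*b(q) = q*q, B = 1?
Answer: √1568130/6 ≈ 208.71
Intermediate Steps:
b(q) = 3 - q²/2 (b(q) = 3 - q*q/2 = 3 - q²/2)
u(a) = 1/(-5 + a)
N(l, T) = (57 + l)/(2 + T) (N(l, T) = (l + 57)/(T + 2) = (57 + l)/(2 + T))
√(43559 + N(-87, -182)) = √(43559 + (57 - 87)/(2 - 182)) = √(43559 - 30/(-180)) = √(43559 - 1/180*(-30)) = √(43559 + ⅙) = √(261355/6) = √1568130/6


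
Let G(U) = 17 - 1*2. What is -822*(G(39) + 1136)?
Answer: -946122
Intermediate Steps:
G(U) = 15 (G(U) = 17 - 2 = 15)
-822*(G(39) + 1136) = -822*(15 + 1136) = -822*1151 = -946122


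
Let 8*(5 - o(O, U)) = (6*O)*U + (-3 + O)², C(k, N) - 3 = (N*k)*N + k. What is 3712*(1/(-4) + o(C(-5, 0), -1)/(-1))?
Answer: -2320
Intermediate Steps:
C(k, N) = 3 + k + k*N² (C(k, N) = 3 + ((N*k)*N + k) = 3 + (k*N² + k) = 3 + (k + k*N²) = 3 + k + k*N²)
o(O, U) = 5 - (-3 + O)²/8 - 3*O*U/4 (o(O, U) = 5 - ((6*O)*U + (-3 + O)²)/8 = 5 - (6*O*U + (-3 + O)²)/8 = 5 - ((-3 + O)² + 6*O*U)/8 = 5 + (-(-3 + O)²/8 - 3*O*U/4) = 5 - (-3 + O)²/8 - 3*O*U/4)
3712*(1/(-4) + o(C(-5, 0), -1)/(-1)) = 3712*(1/(-4) + (5 - (-3 + (3 - 5 - 5*0²))²/8 - ¾*(3 - 5 - 5*0²)*(-1))/(-1)) = 3712*(1*(-¼) + (5 - (-3 + (3 - 5 - 5*0))²/8 - ¾*(3 - 5 - 5*0)*(-1))*(-1)) = 3712*(-¼ + (5 - (-3 + (3 - 5 + 0))²/8 - ¾*(3 - 5 + 0)*(-1))*(-1)) = 3712*(-¼ + (5 - (-3 - 2)²/8 - ¾*(-2)*(-1))*(-1)) = 3712*(-¼ + (5 - ⅛*(-5)² - 3/2)*(-1)) = 3712*(-¼ + (5 - ⅛*25 - 3/2)*(-1)) = 3712*(-¼ + (5 - 25/8 - 3/2)*(-1)) = 3712*(-¼ + (3/8)*(-1)) = 3712*(-¼ - 3/8) = 3712*(-5/8) = -2320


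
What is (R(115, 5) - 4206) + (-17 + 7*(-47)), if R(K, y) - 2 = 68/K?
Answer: -523182/115 ≈ -4549.4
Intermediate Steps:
R(K, y) = 2 + 68/K
(R(115, 5) - 4206) + (-17 + 7*(-47)) = ((2 + 68/115) - 4206) + (-17 + 7*(-47)) = ((2 + 68*(1/115)) - 4206) + (-17 - 329) = ((2 + 68/115) - 4206) - 346 = (298/115 - 4206) - 346 = -483392/115 - 346 = -523182/115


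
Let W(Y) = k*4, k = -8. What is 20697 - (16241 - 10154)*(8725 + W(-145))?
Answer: -52893594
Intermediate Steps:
W(Y) = -32 (W(Y) = -8*4 = -32)
20697 - (16241 - 10154)*(8725 + W(-145)) = 20697 - (16241 - 10154)*(8725 - 32) = 20697 - 6087*8693 = 20697 - 1*52914291 = 20697 - 52914291 = -52893594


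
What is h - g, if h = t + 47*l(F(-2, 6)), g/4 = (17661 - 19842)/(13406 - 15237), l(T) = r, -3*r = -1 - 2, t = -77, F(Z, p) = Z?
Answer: -63654/1831 ≈ -34.765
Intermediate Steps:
r = 1 (r = -(-1 - 2)/3 = -⅓*(-3) = 1)
l(T) = 1
g = 8724/1831 (g = 4*((17661 - 19842)/(13406 - 15237)) = 4*(-2181/(-1831)) = 4*(-2181*(-1/1831)) = 4*(2181/1831) = 8724/1831 ≈ 4.7646)
h = -30 (h = -77 + 47*1 = -77 + 47 = -30)
h - g = -30 - 1*8724/1831 = -30 - 8724/1831 = -63654/1831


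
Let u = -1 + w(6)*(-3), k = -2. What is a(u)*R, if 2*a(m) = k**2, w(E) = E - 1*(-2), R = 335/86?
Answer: 335/43 ≈ 7.7907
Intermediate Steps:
R = 335/86 (R = 335*(1/86) = 335/86 ≈ 3.8953)
w(E) = 2 + E (w(E) = E + 2 = 2 + E)
u = -25 (u = -1 + (2 + 6)*(-3) = -1 + 8*(-3) = -1 - 24 = -25)
a(m) = 2 (a(m) = (1/2)*(-2)**2 = (1/2)*4 = 2)
a(u)*R = 2*(335/86) = 335/43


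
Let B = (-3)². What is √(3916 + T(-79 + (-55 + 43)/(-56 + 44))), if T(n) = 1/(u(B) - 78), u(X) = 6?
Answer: √563902/12 ≈ 62.578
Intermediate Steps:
B = 9
T(n) = -1/72 (T(n) = 1/(6 - 78) = 1/(-72) = -1/72)
√(3916 + T(-79 + (-55 + 43)/(-56 + 44))) = √(3916 - 1/72) = √(281951/72) = √563902/12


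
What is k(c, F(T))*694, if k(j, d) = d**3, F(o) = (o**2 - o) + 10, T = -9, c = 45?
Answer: 694000000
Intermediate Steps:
F(o) = 10 + o**2 - o
k(c, F(T))*694 = (10 + (-9)**2 - 1*(-9))**3*694 = (10 + 81 + 9)**3*694 = 100**3*694 = 1000000*694 = 694000000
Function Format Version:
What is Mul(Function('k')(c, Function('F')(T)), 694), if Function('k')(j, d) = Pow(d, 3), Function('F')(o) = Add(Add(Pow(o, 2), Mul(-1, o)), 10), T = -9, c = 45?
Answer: 694000000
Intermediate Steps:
Function('F')(o) = Add(10, Pow(o, 2), Mul(-1, o))
Mul(Function('k')(c, Function('F')(T)), 694) = Mul(Pow(Add(10, Pow(-9, 2), Mul(-1, -9)), 3), 694) = Mul(Pow(Add(10, 81, 9), 3), 694) = Mul(Pow(100, 3), 694) = Mul(1000000, 694) = 694000000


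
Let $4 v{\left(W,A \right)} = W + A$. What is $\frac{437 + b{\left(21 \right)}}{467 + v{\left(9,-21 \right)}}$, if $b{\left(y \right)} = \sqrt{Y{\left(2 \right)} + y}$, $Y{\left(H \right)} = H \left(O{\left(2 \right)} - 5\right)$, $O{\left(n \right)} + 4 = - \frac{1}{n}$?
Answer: $\frac{437}{464} + \frac{\sqrt{2}}{464} \approx 0.94486$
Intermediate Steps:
$O{\left(n \right)} = -4 - \frac{1}{n}$
$v{\left(W,A \right)} = \frac{A}{4} + \frac{W}{4}$ ($v{\left(W,A \right)} = \frac{W + A}{4} = \frac{A + W}{4} = \frac{A}{4} + \frac{W}{4}$)
$Y{\left(H \right)} = - \frac{19 H}{2}$ ($Y{\left(H \right)} = H \left(\left(-4 - \frac{1}{2}\right) - 5\right) = H \left(- \frac{9}{2} - 5\right) = H \left(- \frac{19}{2}\right) = - \frac{19 H}{2}$)
$b{\left(y \right)} = \sqrt{-19 + y}$ ($b{\left(y \right)} = \sqrt{\left(- \frac{19}{2}\right) 2 + y} = \sqrt{-19 + y}$)
$\frac{437 + b{\left(21 \right)}}{467 + v{\left(9,-21 \right)}} = \frac{437 + \sqrt{-19 + 21}}{467 + \left(\frac{1}{4} \left(-21\right) + \frac{1}{4} \cdot 9\right)} = \frac{437 + \sqrt{2}}{467 + \left(- \frac{21}{4} + \frac{9}{4}\right)} = \frac{437 + \sqrt{2}}{467 - 3} = \frac{437 + \sqrt{2}}{464} = \left(437 + \sqrt{2}\right) \frac{1}{464} = \frac{437}{464} + \frac{\sqrt{2}}{464}$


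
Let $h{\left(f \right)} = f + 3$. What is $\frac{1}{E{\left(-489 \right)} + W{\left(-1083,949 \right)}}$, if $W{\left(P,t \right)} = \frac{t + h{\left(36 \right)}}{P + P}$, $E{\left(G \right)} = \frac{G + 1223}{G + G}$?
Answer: $- \frac{3097}{3737} \approx -0.82874$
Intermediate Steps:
$E{\left(G \right)} = \frac{1223 + G}{2 G}$
$h{\left(f \right)} = 3 + f$
$W{\left(P,t \right)} = \frac{39 + t}{2 P}$ ($W{\left(P,t \right)} = \frac{t + \left(3 + 36\right)}{P + P} = \frac{t + 39}{2 P} = \left(39 + t\right) \frac{1}{2 P} = \frac{39 + t}{2 P}$)
$\frac{1}{E{\left(-489 \right)} + W{\left(-1083,949 \right)}} = \frac{1}{\frac{1223 - 489}{2 \left(-489\right)} + \frac{39 + 949}{2 \left(-1083\right)}} = \frac{1}{\frac{1}{2} \left(- \frac{1}{489}\right) 734 + \frac{1}{2} \left(- \frac{1}{1083}\right) 988} = \frac{1}{- \frac{367}{489} - \frac{26}{57}} = \frac{1}{- \frac{3737}{3097}} = - \frac{3097}{3737}$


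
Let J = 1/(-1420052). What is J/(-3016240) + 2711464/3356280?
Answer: 58068952235878375/71878388579076672 ≈ 0.80788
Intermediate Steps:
J = -1/1420052 ≈ -7.0420e-7
J/(-3016240) + 2711464/3356280 = -1/1420052/(-3016240) + 2711464/3356280 = -1/1420052*(-1/3016240) + 2711464*(1/3356280) = 1/4283217644480 + 338933/419535 = 58068952235878375/71878388579076672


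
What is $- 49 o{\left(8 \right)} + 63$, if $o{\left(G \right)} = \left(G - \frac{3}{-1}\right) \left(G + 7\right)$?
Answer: $-8022$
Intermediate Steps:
$o{\left(G \right)} = \left(3 + G\right) \left(7 + G\right)$ ($o{\left(G \right)} = \left(G - -3\right) \left(7 + G\right) = \left(G + 3\right) \left(7 + G\right) = \left(3 + G\right) \left(7 + G\right)$)
$- 49 o{\left(8 \right)} + 63 = - 49 \left(21 + 8^{2} + 10 \cdot 8\right) + 63 = - 49 \left(21 + 64 + 80\right) + 63 = \left(-49\right) 165 + 63 = -8085 + 63 = -8022$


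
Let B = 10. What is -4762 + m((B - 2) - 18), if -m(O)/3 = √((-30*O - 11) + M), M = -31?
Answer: -4762 - 3*√258 ≈ -4810.2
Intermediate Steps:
m(O) = -3*√(-42 - 30*O) (m(O) = -3*√((-30*O - 11) - 31) = -3*√((-11 - 30*O) - 31) = -3*√(-42 - 30*O))
-4762 + m((B - 2) - 18) = -4762 - 3*√(-42 - 30*((10 - 2) - 18)) = -4762 - 3*√(-42 - 30*(8 - 18)) = -4762 - 3*√(-42 - 30*(-10)) = -4762 - 3*√(-42 + 300) = -4762 - 3*√258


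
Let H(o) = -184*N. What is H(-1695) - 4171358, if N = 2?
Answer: -4171726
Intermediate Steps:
H(o) = -368 (H(o) = -184*2 = -368)
H(-1695) - 4171358 = -368 - 4171358 = -4171726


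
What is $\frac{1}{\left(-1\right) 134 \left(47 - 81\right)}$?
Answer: $\frac{1}{4556} \approx 0.00021949$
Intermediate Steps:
$\frac{1}{\left(-1\right) 134 \left(47 - 81\right)} = \frac{1}{\left(-1\right) 134 \left(-34\right)} = \frac{1}{\left(-1\right) \left(-4556\right)} = \frac{1}{4556}$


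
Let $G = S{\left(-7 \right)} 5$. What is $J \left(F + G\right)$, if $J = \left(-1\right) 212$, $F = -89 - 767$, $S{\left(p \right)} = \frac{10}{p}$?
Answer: $\frac{1280904}{7} \approx 1.8299 \cdot 10^{5}$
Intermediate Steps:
$G = - \frac{50}{7}$ ($G = \frac{10}{-7} \cdot 5 = 10 \left(- \frac{1}{7}\right) 5 = \left(- \frac{10}{7}\right) 5 = - \frac{50}{7} \approx -7.1429$)
$F = -856$ ($F = -89 - 767 = -856$)
$J = -212$
$J \left(F + G\right) = - 212 \left(-856 - \frac{50}{7}\right) = \left(-212\right) \left(- \frac{6042}{7}\right) = \frac{1280904}{7}$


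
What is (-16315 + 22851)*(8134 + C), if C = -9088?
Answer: -6235344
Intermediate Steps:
(-16315 + 22851)*(8134 + C) = (-16315 + 22851)*(8134 - 9088) = 6536*(-954) = -6235344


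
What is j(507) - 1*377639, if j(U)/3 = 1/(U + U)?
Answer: -127641981/338 ≈ -3.7764e+5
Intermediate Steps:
j(U) = 3/(2*U) (j(U) = 3/(U + U) = 3/((2*U)) = 3*(1/(2*U)) = 3/(2*U))
j(507) - 1*377639 = (3/2)/507 - 1*377639 = (3/2)*(1/507) - 377639 = 1/338 - 377639 = -127641981/338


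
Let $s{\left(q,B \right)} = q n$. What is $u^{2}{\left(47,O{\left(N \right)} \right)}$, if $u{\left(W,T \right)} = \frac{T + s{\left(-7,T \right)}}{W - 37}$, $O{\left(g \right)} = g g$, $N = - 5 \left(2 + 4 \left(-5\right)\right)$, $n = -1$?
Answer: $\frac{65723449}{100} \approx 6.5723 \cdot 10^{5}$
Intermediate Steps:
$s{\left(q,B \right)} = - q$ ($s{\left(q,B \right)} = q \left(-1\right) = - q$)
$N = 90$ ($N = - 5 \left(2 - 20\right) = \left(-5\right) \left(-18\right) = 90$)
$O{\left(g \right)} = g^{2}$
$u{\left(W,T \right)} = \frac{7 + T}{-37 + W}$ ($u{\left(W,T \right)} = \frac{T - -7}{W - 37} = \frac{T + 7}{-37 + W} = \frac{7 + T}{-37 + W}$)
$u^{2}{\left(47,O{\left(N \right)} \right)} = \left(\frac{7 + 90^{2}}{-37 + 47}\right)^{2} = \left(\frac{7 + 8100}{10}\right)^{2} = \left(\frac{1}{10} \cdot 8107\right)^{2} = \left(\frac{8107}{10}\right)^{2} = \frac{65723449}{100}$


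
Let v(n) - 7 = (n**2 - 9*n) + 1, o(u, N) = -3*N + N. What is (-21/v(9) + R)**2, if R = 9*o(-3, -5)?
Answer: 488601/64 ≈ 7634.4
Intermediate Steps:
o(u, N) = -2*N
v(n) = 8 + n**2 - 9*n (v(n) = 7 + ((n**2 - 9*n) + 1) = 7 + (1 + n**2 - 9*n) = 8 + n**2 - 9*n)
R = 90 (R = 9*(-2*(-5)) = 9*10 = 90)
(-21/v(9) + R)**2 = (-21/(8 + 9**2 - 9*9) + 90)**2 = (-21/(8 + 81 - 81) + 90)**2 = (-21/8 + 90)**2 = (699/8)**2 = 488601/64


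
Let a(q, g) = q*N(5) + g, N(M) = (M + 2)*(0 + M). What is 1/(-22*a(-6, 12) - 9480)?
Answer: -1/5124 ≈ -0.00019516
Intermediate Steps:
N(M) = M*(2 + M) (N(M) = (2 + M)*M = M*(2 + M))
a(q, g) = g + 35*q (a(q, g) = q*(5*(2 + 5)) + g = q*(5*7) + g = q*35 + g = 35*q + g = g + 35*q)
1/(-22*a(-6, 12) - 9480) = 1/(-22*(12 + 35*(-6)) - 9480) = 1/(-22*(12 - 210) - 9480) = 1/(-22*(-198) - 9480) = 1/(4356 - 9480) = 1/(-5124) = -1/5124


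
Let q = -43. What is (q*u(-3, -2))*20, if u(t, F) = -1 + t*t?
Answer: -6880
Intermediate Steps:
u(t, F) = -1 + t**2
(q*u(-3, -2))*20 = -43*(-1 + (-3)**2)*20 = -43*(-1 + 9)*20 = -43*8*20 = -344*20 = -6880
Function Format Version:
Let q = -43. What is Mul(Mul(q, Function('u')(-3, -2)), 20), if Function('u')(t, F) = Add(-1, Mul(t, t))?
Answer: -6880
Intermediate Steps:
Function('u')(t, F) = Add(-1, Pow(t, 2))
Mul(Mul(q, Function('u')(-3, -2)), 20) = Mul(Mul(-43, Add(-1, Pow(-3, 2))), 20) = Mul(Mul(-43, Add(-1, 9)), 20) = Mul(Mul(-43, 8), 20) = Mul(-344, 20) = -6880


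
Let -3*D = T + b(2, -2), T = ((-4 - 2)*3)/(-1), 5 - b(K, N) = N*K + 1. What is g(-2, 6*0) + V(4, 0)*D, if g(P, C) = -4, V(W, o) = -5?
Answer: 118/3 ≈ 39.333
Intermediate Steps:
b(K, N) = 4 - K*N (b(K, N) = 5 - (N*K + 1) = 5 - (K*N + 1) = 5 - (1 + K*N) = 5 + (-1 - K*N) = 4 - K*N)
T = 18 (T = -6*3*(-1) = -18*(-1) = 18)
D = -26/3 (D = -(18 + (4 - 1*2*(-2)))/3 = -(18 + (4 + 4))/3 = -(18 + 8)/3 = -⅓*26 = -26/3 ≈ -8.6667)
g(-2, 6*0) + V(4, 0)*D = -4 - 5*(-26/3) = -4 + 130/3 = 118/3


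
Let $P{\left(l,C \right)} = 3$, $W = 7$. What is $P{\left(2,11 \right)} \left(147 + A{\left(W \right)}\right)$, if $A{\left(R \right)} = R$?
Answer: $462$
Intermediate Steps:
$P{\left(2,11 \right)} \left(147 + A{\left(W \right)}\right) = 3 \left(147 + 7\right) = 3 \cdot 154 = 462$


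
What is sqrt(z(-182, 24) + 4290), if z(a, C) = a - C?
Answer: 2*sqrt(1021) ≈ 63.906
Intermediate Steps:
sqrt(z(-182, 24) + 4290) = sqrt((-182 - 1*24) + 4290) = sqrt((-182 - 24) + 4290) = sqrt(-206 + 4290) = sqrt(4084) = 2*sqrt(1021)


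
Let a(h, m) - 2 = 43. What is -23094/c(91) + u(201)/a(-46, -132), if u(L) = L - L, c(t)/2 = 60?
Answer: -3849/20 ≈ -192.45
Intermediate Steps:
a(h, m) = 45 (a(h, m) = 2 + 43 = 45)
c(t) = 120 (c(t) = 2*60 = 120)
u(L) = 0
-23094/c(91) + u(201)/a(-46, -132) = -23094/120 + 0/45 = -23094*1/120 + 0*(1/45) = -3849/20 + 0 = -3849/20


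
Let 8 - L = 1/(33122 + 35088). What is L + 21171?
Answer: 1444619589/68210 ≈ 21179.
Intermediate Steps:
L = 545679/68210 (L = 8 - 1/(33122 + 35088) = 8 - 1/68210 = 545679/68210 ≈ 8.0000)
L + 21171 = 545679/68210 + 21171 = 1444619589/68210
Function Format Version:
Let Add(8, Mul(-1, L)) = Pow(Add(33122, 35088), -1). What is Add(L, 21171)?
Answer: Rational(1444619589, 68210) ≈ 21179.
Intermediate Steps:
L = Rational(545679, 68210) (L = Add(8, Mul(-1, Pow(Add(33122, 35088), -1))) = Add(8, Mul(-1, Pow(68210, -1))) = Add(8, Mul(-1, Rational(1, 68210))) = Add(8, Rational(-1, 68210)) = Rational(545679, 68210) ≈ 8.0000)
Add(L, 21171) = Add(Rational(545679, 68210), 21171) = Rational(1444619589, 68210)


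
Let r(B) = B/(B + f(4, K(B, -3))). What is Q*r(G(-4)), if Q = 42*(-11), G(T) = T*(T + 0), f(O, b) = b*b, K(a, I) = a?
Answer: -462/17 ≈ -27.176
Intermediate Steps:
f(O, b) = b²
G(T) = T² (G(T) = T*T = T²)
r(B) = B/(B + B²)
Q = -462
Q*r(G(-4)) = -462/(1 + (-4)²) = -462/(1 + 16) = -462/17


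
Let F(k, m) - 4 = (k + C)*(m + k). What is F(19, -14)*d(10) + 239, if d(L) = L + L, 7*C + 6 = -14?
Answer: 13533/7 ≈ 1933.3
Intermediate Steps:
C = -20/7 (C = -6/7 + (1/7)*(-14) = -6/7 - 2 = -20/7 ≈ -2.8571)
d(L) = 2*L
F(k, m) = 4 + (-20/7 + k)*(k + m) (F(k, m) = 4 + (k - 20/7)*(m + k) = 4 + (-20/7 + k)*(k + m))
F(19, -14)*d(10) + 239 = (4 + 19**2 - 20/7*19 - 20/7*(-14) + 19*(-14))*(2*10) + 239 = (4 + 361 - 380/7 + 40 - 266)*20 + 239 = (593/7)*20 + 239 = 11860/7 + 239 = 13533/7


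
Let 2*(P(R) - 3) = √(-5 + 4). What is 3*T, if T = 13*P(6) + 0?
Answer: 117 + 39*I/2 ≈ 117.0 + 19.5*I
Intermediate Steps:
P(R) = 3 + I/2 (P(R) = 3 + √(-5 + 4)/2 = 3 + √(-1)/2 = 3 + I/2)
T = 39 + 13*I/2 (T = 13*(3 + I/2) + 0 = (39 + 13*I/2) + 0 = 39 + 13*I/2 ≈ 39.0 + 6.5*I)
3*T = 3*(39 + 13*I/2) = 117 + 39*I/2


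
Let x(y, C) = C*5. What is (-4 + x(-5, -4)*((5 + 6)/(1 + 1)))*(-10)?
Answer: 1140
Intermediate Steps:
x(y, C) = 5*C
(-4 + x(-5, -4)*((5 + 6)/(1 + 1)))*(-10) = (-4 + (5*(-4))*((5 + 6)/(1 + 1)))*(-10) = (-4 - 220/2)*(-10) = (-4 - 20*11/2)*(-10) = (-4 - 110)*(-10) = -114*(-10) = 1140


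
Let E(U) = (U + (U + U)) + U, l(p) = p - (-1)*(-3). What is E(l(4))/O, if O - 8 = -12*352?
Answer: -1/1054 ≈ -0.00094877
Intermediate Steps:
l(p) = -3 + p (l(p) = p - 1*3 = p - 3 = -3 + p)
O = -4216 (O = 8 - 12*352 = 8 - 4224 = -4216)
E(U) = 4*U (E(U) = (U + 2*U) + U = 3*U + U = 4*U)
E(l(4))/O = (4*(-3 + 4))/(-4216) = (4*1)*(-1/4216) = 4*(-1/4216) = -1/1054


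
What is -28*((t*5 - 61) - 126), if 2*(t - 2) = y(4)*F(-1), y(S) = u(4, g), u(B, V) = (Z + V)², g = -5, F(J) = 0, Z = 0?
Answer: 4956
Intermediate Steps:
u(B, V) = V² (u(B, V) = (0 + V)² = V²)
y(S) = 25 (y(S) = (-5)² = 25)
t = 2 (t = 2 + (25*0)/2 = 2 + (½)*0 = 2 + 0 = 2)
-28*((t*5 - 61) - 126) = -28*((2*5 - 61) - 126) = -28*((10 - 61) - 126) = -28*(-51 - 126) = -28*(-177) = 4956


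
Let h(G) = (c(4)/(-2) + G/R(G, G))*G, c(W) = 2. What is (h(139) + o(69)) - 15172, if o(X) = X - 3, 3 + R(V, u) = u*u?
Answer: -294483589/19318 ≈ -15244.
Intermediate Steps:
R(V, u) = -3 + u² (R(V, u) = -3 + u*u = -3 + u²)
o(X) = -3 + X
h(G) = G*(-1 + G/(-3 + G²)) (h(G) = (2/(-2) + G/(-3 + G²))*G = (2*(-½) + G/(-3 + G²))*G = (-1 + G/(-3 + G²))*G = G*(-1 + G/(-3 + G²)))
(h(139) + o(69)) - 15172 = (139*(3 + 139 - 1*139²)/(-3 + 139²) + (-3 + 69)) - 15172 = (139*(3 + 139 - 1*19321)/(-3 + 19321) + 66) - 15172 = (139*(3 + 139 - 19321)/19318 + 66) - 15172 = (139*(1/19318)*(-19179) + 66) - 15172 = (-2665881/19318 + 66) - 15172 = -1390893/19318 - 15172 = -294483589/19318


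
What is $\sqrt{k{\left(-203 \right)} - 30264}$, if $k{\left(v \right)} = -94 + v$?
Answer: $i \sqrt{30561} \approx 174.82 i$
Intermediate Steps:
$\sqrt{k{\left(-203 \right)} - 30264} = \sqrt{\left(-94 - 203\right) - 30264} = \sqrt{-297 - 30264} = \sqrt{-30561} = i \sqrt{30561}$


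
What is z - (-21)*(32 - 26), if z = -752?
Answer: -626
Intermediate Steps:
z - (-21)*(32 - 26) = -752 - (-21)*(32 - 26) = -752 - (-21)*6 = -752 - 1*(-126) = -752 + 126 = -626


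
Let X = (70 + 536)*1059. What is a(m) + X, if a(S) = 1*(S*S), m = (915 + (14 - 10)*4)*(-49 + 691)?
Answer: 357248322558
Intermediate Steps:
m = 597702 (m = (915 + 4*4)*642 = (915 + 16)*642 = 931*642 = 597702)
X = 641754 (X = 606*1059 = 641754)
a(S) = S² (a(S) = 1*S² = S²)
a(m) + X = 597702² + 641754 = 357247680804 + 641754 = 357248322558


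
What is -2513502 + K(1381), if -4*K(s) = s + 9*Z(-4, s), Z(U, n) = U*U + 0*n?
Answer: -10055533/4 ≈ -2.5139e+6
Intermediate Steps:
Z(U, n) = U² (Z(U, n) = U² + 0 = U²)
K(s) = -36 - s/4 (K(s) = -(s + 9*(-4)²)/4 = -(s + 9*16)/4 = -(s + 144)/4 = -(144 + s)/4 = -36 - s/4)
-2513502 + K(1381) = -2513502 + (-36 - ¼*1381) = -2513502 + (-36 - 1381/4) = -2513502 - 1525/4 = -10055533/4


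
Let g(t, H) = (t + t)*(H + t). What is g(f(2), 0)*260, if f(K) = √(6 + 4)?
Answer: 5200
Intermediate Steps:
f(K) = √10
g(t, H) = 2*t*(H + t) (g(t, H) = (2*t)*(H + t) = 2*t*(H + t))
g(f(2), 0)*260 = (2*√10*(0 + √10))*260 = (2*√10*√10)*260 = 20*260 = 5200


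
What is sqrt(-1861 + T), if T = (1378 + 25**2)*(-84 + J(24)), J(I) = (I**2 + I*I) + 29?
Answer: sqrt(2195430) ≈ 1481.7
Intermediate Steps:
J(I) = 29 + 2*I**2 (J(I) = (I**2 + I**2) + 29 = 2*I**2 + 29 = 29 + 2*I**2)
T = 2197291 (T = (1378 + 25**2)*(-84 + (29 + 2*24**2)) = (1378 + 625)*(-84 + (29 + 2*576)) = 2003*(-84 + (29 + 1152)) = 2003*(-84 + 1181) = 2003*1097 = 2197291)
sqrt(-1861 + T) = sqrt(-1861 + 2197291) = sqrt(2195430)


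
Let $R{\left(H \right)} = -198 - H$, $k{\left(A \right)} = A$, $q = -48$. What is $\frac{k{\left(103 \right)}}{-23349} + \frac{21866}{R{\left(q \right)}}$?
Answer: $- \frac{85094114}{583725} \approx -145.78$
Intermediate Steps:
$\frac{k{\left(103 \right)}}{-23349} + \frac{21866}{R{\left(q \right)}} = \frac{103}{-23349} + \frac{21866}{-198 - -48} = 103 \left(- \frac{1}{23349}\right) + \frac{21866}{-198 + 48} = - \frac{103}{23349} + \frac{21866}{-150} = - \frac{103}{23349} + 21866 \left(- \frac{1}{150}\right) = - \frac{103}{23349} - \frac{10933}{75} = - \frac{85094114}{583725}$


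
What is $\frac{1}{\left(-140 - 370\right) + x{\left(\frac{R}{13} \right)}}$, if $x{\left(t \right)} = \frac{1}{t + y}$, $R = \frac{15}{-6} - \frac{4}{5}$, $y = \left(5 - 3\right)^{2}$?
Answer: $- \frac{487}{248240} \approx -0.0019618$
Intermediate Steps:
$y = 4$ ($y = 2^{2} = 4$)
$R = - \frac{33}{10}$ ($R = 15 \left(- \frac{1}{6}\right) - \frac{4}{5} = - \frac{5}{2} - \frac{4}{5} = - \frac{33}{10} \approx -3.3$)
$x{\left(t \right)} = \frac{1}{4 + t}$ ($x{\left(t \right)} = \frac{1}{t + 4} = \frac{1}{4 + t}$)
$\frac{1}{\left(-140 - 370\right) + x{\left(\frac{R}{13} \right)}} = \frac{1}{\left(-140 - 370\right) + \frac{1}{4 - \frac{33}{10 \cdot 13}}} = \frac{1}{\left(-140 - 370\right) + \frac{1}{4 - \frac{33}{130}}} = \frac{1}{-510 + \frac{1}{4 - \frac{33}{130}}} = \frac{1}{-510 + \frac{1}{\frac{487}{130}}} = \frac{1}{-510 + \frac{130}{487}} = \frac{1}{- \frac{248240}{487}} = - \frac{487}{248240}$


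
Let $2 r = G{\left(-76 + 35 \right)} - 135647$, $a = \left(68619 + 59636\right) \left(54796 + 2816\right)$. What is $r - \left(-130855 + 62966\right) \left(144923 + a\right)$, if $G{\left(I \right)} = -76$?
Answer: $\frac{1003286993372051}{2} \approx 5.0164 \cdot 10^{14}$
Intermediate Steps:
$a = 7389027060$ ($a = 128255 \cdot 57612 = 7389027060$)
$r = - \frac{135723}{2}$ ($r = \frac{-76 - 135647}{2} = \frac{1}{2} \left(-135723\right) = - \frac{135723}{2} \approx -67862.0$)
$r - \left(-130855 + 62966\right) \left(144923 + a\right) = - \frac{135723}{2} - \left(-130855 + 62966\right) \left(144923 + 7389027060\right) = - \frac{135723}{2} - \left(-67889\right) 7389171983 = - \frac{135723}{2} - -501643496753887 = - \frac{135723}{2} + 501643496753887 = \frac{1003286993372051}{2}$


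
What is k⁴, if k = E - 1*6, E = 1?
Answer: 625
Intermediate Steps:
k = -5 (k = 1 - 1*6 = 1 - 6 = -5)
k⁴ = (-5)⁴ = 625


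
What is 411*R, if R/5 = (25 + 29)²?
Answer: 5992380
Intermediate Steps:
R = 14580 (R = 5*(25 + 29)² = 5*54² = 5*2916 = 14580)
411*R = 411*14580 = 5992380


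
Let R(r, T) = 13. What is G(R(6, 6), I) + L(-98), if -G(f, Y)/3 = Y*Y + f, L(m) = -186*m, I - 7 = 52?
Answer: 7746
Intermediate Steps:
I = 59 (I = 7 + 52 = 59)
G(f, Y) = -3*f - 3*Y² (G(f, Y) = -3*(Y*Y + f) = -3*(Y² + f) = -3*(f + Y²) = -3*f - 3*Y²)
G(R(6, 6), I) + L(-98) = (-3*13 - 3*59²) - 186*(-98) = (-39 - 3*3481) + 18228 = (-39 - 10443) + 18228 = -10482 + 18228 = 7746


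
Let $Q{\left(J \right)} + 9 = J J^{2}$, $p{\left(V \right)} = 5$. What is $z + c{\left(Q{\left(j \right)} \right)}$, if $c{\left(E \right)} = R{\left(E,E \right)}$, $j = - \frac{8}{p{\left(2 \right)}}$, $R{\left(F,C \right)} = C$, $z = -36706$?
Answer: $- \frac{4589887}{125} \approx -36719.0$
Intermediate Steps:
$j = - \frac{8}{5} \approx -1.6$
$Q{\left(J \right)} = -9 + J^{3}$ ($Q{\left(J \right)} = -9 + J J^{2} = -9 + J^{3}$)
$c{\left(E \right)} = E$
$z + c{\left(Q{\left(j \right)} \right)} = -36706 - \left(9 - \left(- \frac{8}{5}\right)^{3}\right) = -36706 - \frac{1637}{125} = - \frac{4589887}{125}$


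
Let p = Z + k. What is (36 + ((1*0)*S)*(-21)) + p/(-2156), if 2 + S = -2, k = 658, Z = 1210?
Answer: 18937/539 ≈ 35.134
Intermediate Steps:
S = -4 (S = -2 - 2 = -4)
p = 1868 (p = 1210 + 658 = 1868)
(36 + ((1*0)*S)*(-21)) + p/(-2156) = (36 + ((1*0)*(-4))*(-21)) + 1868/(-2156) = (36 + (0*(-4))*(-21)) + 1868*(-1/2156) = (36 + 0*(-21)) - 467/539 = (36 + 0) - 467/539 = 36 - 467/539 = 18937/539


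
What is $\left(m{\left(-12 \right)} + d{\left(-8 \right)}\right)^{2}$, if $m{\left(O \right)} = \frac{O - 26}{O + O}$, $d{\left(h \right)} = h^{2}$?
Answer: $\frac{619369}{144} \approx 4301.2$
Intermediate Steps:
$m{\left(O \right)} = \frac{-26 + O}{2 O}$
$\left(m{\left(-12 \right)} + d{\left(-8 \right)}\right)^{2} = \left(\frac{-26 - 12}{2 \left(-12\right)} + \left(-8\right)^{2}\right)^{2} = \left(\frac{1}{2} \left(- \frac{1}{12}\right) \left(-38\right) + 64\right)^{2} = \left(\frac{19}{12} + 64\right)^{2} = \left(\frac{787}{12}\right)^{2} = \frac{619369}{144}$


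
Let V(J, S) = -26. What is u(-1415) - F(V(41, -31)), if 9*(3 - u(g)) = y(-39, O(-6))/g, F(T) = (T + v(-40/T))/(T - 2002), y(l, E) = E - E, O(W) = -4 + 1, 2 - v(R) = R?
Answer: 19690/6591 ≈ 2.9874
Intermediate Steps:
v(R) = 2 - R
O(W) = -3
y(l, E) = 0
F(T) = (2 + T + 40/T)/(-2002 + T) (F(T) = (T + (2 - (-40)/T))/(T - 2002) = (T + (2 + 40/T))/(-2002 + T) = (2 + T + 40/T)/(-2002 + T))
u(g) = 3 (u(g) = 3 - 0/g = 3 - 1/9*0 = 3 + 0 = 3)
u(-1415) - F(V(41, -31)) = 3 - (40 - 26*(2 - 26))/((-26)*(-2002 - 26)) = 3 - (-1)*(40 - 26*(-24))/(26*(-2028)) = 3 - (-1)*(-1)*(40 + 624)/(26*2028) = 3 - (-1)*(-1)*664/(26*2028) = 3 - 1*83/6591 = 3 - 83/6591 = 19690/6591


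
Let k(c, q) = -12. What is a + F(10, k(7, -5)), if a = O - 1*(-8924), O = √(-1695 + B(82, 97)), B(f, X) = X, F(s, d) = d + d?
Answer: 8900 + I*√1598 ≈ 8900.0 + 39.975*I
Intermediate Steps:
F(s, d) = 2*d
O = I*√1598 (O = √(-1695 + 97) = √(-1598) = I*√1598 ≈ 39.975*I)
a = 8924 + I*√1598 (a = I*√1598 - 1*(-8924) = I*√1598 + 8924 = 8924 + I*√1598 ≈ 8924.0 + 39.975*I)
a + F(10, k(7, -5)) = (8924 + I*√1598) + 2*(-12) = (8924 + I*√1598) - 24 = 8900 + I*√1598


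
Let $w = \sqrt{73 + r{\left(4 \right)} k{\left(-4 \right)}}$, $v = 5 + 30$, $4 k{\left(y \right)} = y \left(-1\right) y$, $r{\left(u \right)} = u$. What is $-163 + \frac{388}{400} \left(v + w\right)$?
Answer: $- \frac{2581}{20} + \frac{97 \sqrt{57}}{100} \approx -121.73$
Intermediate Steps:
$k{\left(y \right)} = - \frac{y^{2}}{4}$ ($k{\left(y \right)} = \frac{y \left(-1\right) y}{4} = \frac{- y y}{4} = \frac{\left(-1\right) y^{2}}{4} = - \frac{y^{2}}{4}$)
$v = 35$
$w = \sqrt{57}$ ($w = \sqrt{73 + 4 \left(- \frac{\left(-4\right)^{2}}{4}\right)} = \sqrt{73 + 4 \left(\left(- \frac{1}{4}\right) 16\right)} = \sqrt{73 + 4 \left(-4\right)} = \sqrt{73 - 16} = \sqrt{57} \approx 7.5498$)
$-163 + \frac{388}{400} \left(v + w\right) = -163 + \frac{388}{400} \left(35 + \sqrt{57}\right) = -163 + 388 \cdot \frac{1}{400} \left(35 + \sqrt{57}\right) = -163 + \frac{97 \left(35 + \sqrt{57}\right)}{100} = -163 + \left(\frac{679}{20} + \frac{97 \sqrt{57}}{100}\right) = - \frac{2581}{20} + \frac{97 \sqrt{57}}{100}$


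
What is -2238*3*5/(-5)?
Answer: 6714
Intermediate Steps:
-2238*3*5/(-5) = -33570*(-1)/5 = -2238*(-3) = 6714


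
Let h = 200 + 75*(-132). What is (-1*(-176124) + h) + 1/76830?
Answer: 12786355921/76830 ≈ 1.6642e+5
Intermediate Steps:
h = -9700 (h = 200 - 9900 = -9700)
(-1*(-176124) + h) + 1/76830 = (-1*(-176124) - 9700) + 1/76830 = (176124 - 9700) + 1/76830 = 166424 + 1/76830 = 12786355921/76830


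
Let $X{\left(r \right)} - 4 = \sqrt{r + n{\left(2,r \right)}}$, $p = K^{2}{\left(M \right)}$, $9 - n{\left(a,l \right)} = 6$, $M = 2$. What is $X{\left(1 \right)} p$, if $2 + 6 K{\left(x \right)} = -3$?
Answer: $\frac{25}{6} \approx 4.1667$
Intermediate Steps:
$K{\left(x \right)} = - \frac{5}{6}$ ($K{\left(x \right)} = - \frac{1}{3} + \frac{1}{6} \left(-3\right) = - \frac{1}{3} - \frac{1}{2} = - \frac{5}{6}$)
$n{\left(a,l \right)} = 3$ ($n{\left(a,l \right)} = 9 - 6 = 3$)
$p = \frac{25}{36}$ ($p = \left(- \frac{5}{6}\right)^{2} = \frac{25}{36} \approx 0.69444$)
$X{\left(r \right)} = 4 + \sqrt{3 + r}$ ($X{\left(r \right)} = 4 + \sqrt{r + 3} = 4 + \sqrt{3 + r}$)
$X{\left(1 \right)} p = \left(4 + \sqrt{3 + 1}\right) \frac{25}{36} = \left(4 + \sqrt{4}\right) \frac{25}{36} = \left(4 + 2\right) \frac{25}{36} = 6 \cdot \frac{25}{36} = \frac{25}{6}$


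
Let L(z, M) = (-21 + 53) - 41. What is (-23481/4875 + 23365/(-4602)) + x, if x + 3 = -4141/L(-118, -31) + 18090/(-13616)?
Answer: 2619352630429/5874453000 ≈ 445.89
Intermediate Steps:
L(z, M) = -9 (L(z, M) = 32 - 41 = -9)
x = 27926707/61272 (x = -3 + (-4141/(-9) + 18090/(-13616)) = -3 + (-4141*(-1/9) + 18090*(-1/13616)) = -3 + (4141/9 - 9045/6808) = -3 + 28110523/61272 = 27926707/61272 ≈ 455.78)
(-23481/4875 + 23365/(-4602)) + x = (-23481/4875 + 23365/(-4602)) + 27926707/61272 = (-23481*1/4875 + 23365*(-1/4602)) + 27926707/61272 = (-7827/1625 - 23365/4602) + 27926707/61272 = -5691383/575250 + 27926707/61272 = 2619352630429/5874453000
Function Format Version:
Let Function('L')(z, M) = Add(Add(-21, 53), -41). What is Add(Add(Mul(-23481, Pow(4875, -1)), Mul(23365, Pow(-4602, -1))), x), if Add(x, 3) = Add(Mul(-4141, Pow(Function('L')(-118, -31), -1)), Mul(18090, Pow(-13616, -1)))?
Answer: Rational(2619352630429, 5874453000) ≈ 445.89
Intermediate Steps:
Function('L')(z, M) = -9 (Function('L')(z, M) = Add(32, -41) = -9)
x = Rational(27926707, 61272) (x = Add(-3, Add(Mul(-4141, Pow(-9, -1)), Mul(18090, Pow(-13616, -1)))) = Add(-3, Add(Mul(-4141, Rational(-1, 9)), Mul(18090, Rational(-1, 13616)))) = Add(-3, Add(Rational(4141, 9), Rational(-9045, 6808))) = Add(-3, Rational(28110523, 61272)) = Rational(27926707, 61272) ≈ 455.78)
Add(Add(Mul(-23481, Pow(4875, -1)), Mul(23365, Pow(-4602, -1))), x) = Add(Add(Mul(-23481, Pow(4875, -1)), Mul(23365, Pow(-4602, -1))), Rational(27926707, 61272)) = Add(Add(Mul(-23481, Rational(1, 4875)), Mul(23365, Rational(-1, 4602))), Rational(27926707, 61272)) = Add(Add(Rational(-7827, 1625), Rational(-23365, 4602)), Rational(27926707, 61272)) = Add(Rational(-5691383, 575250), Rational(27926707, 61272)) = Rational(2619352630429, 5874453000)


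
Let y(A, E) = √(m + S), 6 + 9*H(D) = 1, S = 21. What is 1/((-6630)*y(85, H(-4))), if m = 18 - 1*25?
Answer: -√14/92820 ≈ -4.0311e-5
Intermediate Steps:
m = -7 (m = 18 - 25 = -7)
H(D) = -5/9 (H(D) = -⅔ + (⅑)*1 = -⅔ + ⅑ = -5/9)
y(A, E) = √14 (y(A, E) = √(-7 + 21) = √14)
1/((-6630)*y(85, H(-4))) = 1/((-6630)*(√14)) = -√14/92820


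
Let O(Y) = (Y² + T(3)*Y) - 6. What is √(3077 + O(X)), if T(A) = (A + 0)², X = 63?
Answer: √7607 ≈ 87.218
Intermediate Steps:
T(A) = A²
O(Y) = -6 + Y² + 9*Y (O(Y) = (Y² + 3²*Y) - 6 = (Y² + 9*Y) - 6 = -6 + Y² + 9*Y)
√(3077 + O(X)) = √(3077 + (-6 + 63² + 9*63)) = √(3077 + (-6 + 3969 + 567)) = √(3077 + 4530) = √7607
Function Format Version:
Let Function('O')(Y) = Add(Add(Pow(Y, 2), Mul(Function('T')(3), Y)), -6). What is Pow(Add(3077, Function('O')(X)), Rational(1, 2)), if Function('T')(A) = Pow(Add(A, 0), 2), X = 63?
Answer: Pow(7607, Rational(1, 2)) ≈ 87.218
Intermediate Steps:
Function('T')(A) = Pow(A, 2)
Function('O')(Y) = Add(-6, Pow(Y, 2), Mul(9, Y)) (Function('O')(Y) = Add(Add(Pow(Y, 2), Mul(Pow(3, 2), Y)), -6) = Add(Add(Pow(Y, 2), Mul(9, Y)), -6) = Add(-6, Pow(Y, 2), Mul(9, Y)))
Pow(Add(3077, Function('O')(X)), Rational(1, 2)) = Pow(Add(3077, Add(-6, Pow(63, 2), Mul(9, 63))), Rational(1, 2)) = Pow(Add(3077, Add(-6, 3969, 567)), Rational(1, 2)) = Pow(Add(3077, 4530), Rational(1, 2)) = Pow(7607, Rational(1, 2))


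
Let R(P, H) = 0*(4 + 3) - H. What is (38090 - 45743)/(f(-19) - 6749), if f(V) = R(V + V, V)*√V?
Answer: 51650097/45555860 + 145407*I*√19/45555860 ≈ 1.1338 + 0.013913*I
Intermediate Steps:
R(P, H) = -H (R(P, H) = 0*7 - H = 0 - H = -H)
f(V) = -V^(3/2) (f(V) = (-V)*√V = -V^(3/2))
(38090 - 45743)/(f(-19) - 6749) = (38090 - 45743)/(-(-19)^(3/2) - 6749) = -7653/(-(-19)*I*√19 - 6749) = -7653/(19*I*√19 - 6749) = -7653/(-6749 + 19*I*√19)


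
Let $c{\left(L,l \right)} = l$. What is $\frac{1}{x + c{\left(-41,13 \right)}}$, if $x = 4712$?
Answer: $\frac{1}{4725} \approx 0.00021164$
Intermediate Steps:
$\frac{1}{x + c{\left(-41,13 \right)}} = \frac{1}{4712 + 13} = \frac{1}{4725}$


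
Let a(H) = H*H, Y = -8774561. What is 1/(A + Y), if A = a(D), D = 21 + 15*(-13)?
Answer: -1/8744285 ≈ -1.1436e-7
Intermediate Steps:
D = -174 (D = 21 - 195 = -174)
a(H) = H²
A = 30276 (A = (-174)² = 30276)
1/(A + Y) = 1/(30276 - 8774561) = 1/(-8744285) = -1/8744285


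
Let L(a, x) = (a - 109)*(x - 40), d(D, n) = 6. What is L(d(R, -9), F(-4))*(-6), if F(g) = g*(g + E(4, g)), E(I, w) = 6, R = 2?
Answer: -29664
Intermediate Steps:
F(g) = g*(6 + g) (F(g) = g*(g + 6) = g*(6 + g))
L(a, x) = (-109 + a)*(-40 + x)
L(d(R, -9), F(-4))*(-6) = (4360 - (-436)*(6 - 4) - 40*6 + 6*(-4*(6 - 4)))*(-6) = (4360 - (-436)*2 - 240 + 6*(-4*2))*(-6) = (4360 - 109*(-8) - 240 + 6*(-8))*(-6) = (4360 + 872 - 240 - 48)*(-6) = 4944*(-6) = -29664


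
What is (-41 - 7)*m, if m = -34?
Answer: 1632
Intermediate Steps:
(-41 - 7)*m = (-41 - 7)*(-34) = -48*(-34) = 1632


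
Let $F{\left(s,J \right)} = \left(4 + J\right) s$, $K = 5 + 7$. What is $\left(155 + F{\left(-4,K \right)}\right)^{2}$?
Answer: $8281$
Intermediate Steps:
$K = 12$
$F{\left(s,J \right)} = s \left(4 + J\right)$
$\left(155 + F{\left(-4,K \right)}\right)^{2} = \left(155 - 4 \left(4 + 12\right)\right)^{2} = \left(155 - 64\right)^{2} = 91^{2} = 8281$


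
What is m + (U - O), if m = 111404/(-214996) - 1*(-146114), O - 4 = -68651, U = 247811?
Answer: 24862754577/53749 ≈ 4.6257e+5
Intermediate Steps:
O = -68647 (O = 4 - 68651 = -68647)
m = 7853453535/53749 (m = 111404*(-1/214996) + 146114 = -27851/53749 + 146114 = 7853453535/53749 ≈ 1.4611e+5)
m + (U - O) = 7853453535/53749 + (247811 - 1*(-68647)) = 7853453535/53749 + (247811 + 68647) = 7853453535/53749 + 316458 = 24862754577/53749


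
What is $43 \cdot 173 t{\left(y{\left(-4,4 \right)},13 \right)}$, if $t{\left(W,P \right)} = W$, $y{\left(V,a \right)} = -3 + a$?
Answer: $7439$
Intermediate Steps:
$43 \cdot 173 t{\left(y{\left(-4,4 \right)},13 \right)} = 43 \cdot 173 \left(-3 + 4\right) = 7439 \cdot 1 = 7439$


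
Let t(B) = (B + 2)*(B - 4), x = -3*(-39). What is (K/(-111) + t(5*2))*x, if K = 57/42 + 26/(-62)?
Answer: 3655587/434 ≈ 8423.0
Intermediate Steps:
x = 117
K = 407/434 (K = 57*(1/42) + 26*(-1/62) = 19/14 - 13/31 = 407/434 ≈ 0.93779)
t(B) = (-4 + B)*(2 + B) (t(B) = (2 + B)*(-4 + B) = (-4 + B)*(2 + B))
(K/(-111) + t(5*2))*x = ((407/434)/(-111) + (-8 + (5*2)² - 10*2))*117 = ((407/434)*(-1/111) + (-8 + 10² - 2*10))*117 = (-11/1302 + (-8 + 100 - 20))*117 = (-11/1302 + 72)*117 = (93733/1302)*117 = 3655587/434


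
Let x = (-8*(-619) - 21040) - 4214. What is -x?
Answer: 20302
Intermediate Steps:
x = -20302 (x = (4952 - 21040) - 4214 = -16088 - 4214 = -20302)
-x = -1*(-20302) = 20302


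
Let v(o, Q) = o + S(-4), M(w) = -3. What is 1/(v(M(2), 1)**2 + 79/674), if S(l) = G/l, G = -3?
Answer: 5392/27929 ≈ 0.19306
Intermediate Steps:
S(l) = -3/l
v(o, Q) = 3/4 + o (v(o, Q) = o - 3/(-4) = o - 3*(-1/4) = o + 3/4 = 3/4 + o)
1/(v(M(2), 1)**2 + 79/674) = 1/((3/4 - 3)**2 + 79/674) = 1/((-9/4)**2 + 79*(1/674)) = 1/(81/16 + 79/674) = 1/(27929/5392) = 5392/27929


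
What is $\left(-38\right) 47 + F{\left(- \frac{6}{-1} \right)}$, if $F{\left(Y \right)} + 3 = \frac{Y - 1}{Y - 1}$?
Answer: $-1788$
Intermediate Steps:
$F{\left(Y \right)} = -2$ ($F{\left(Y \right)} = -3 + \frac{Y - 1}{Y - 1} = -3 + \frac{-1 + Y}{-1 + Y} = -3 + 1 = -2$)
$\left(-38\right) 47 + F{\left(- \frac{6}{-1} \right)} = \left(-38\right) 47 - 2 = -1786 - 2 = -1788$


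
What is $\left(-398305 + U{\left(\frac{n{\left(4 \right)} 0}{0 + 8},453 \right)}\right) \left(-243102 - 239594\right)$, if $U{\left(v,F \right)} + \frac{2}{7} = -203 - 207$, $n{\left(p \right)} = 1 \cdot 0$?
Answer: $\frac{1347207914872}{7} \approx 1.9246 \cdot 10^{11}$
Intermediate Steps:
$n{\left(p \right)} = 0$
$U{\left(v,F \right)} = - \frac{2872}{7}$ ($U{\left(v,F \right)} = - \frac{2}{7} - 410 = - \frac{2872}{7}$)
$\left(-398305 + U{\left(\frac{n{\left(4 \right)} 0}{0 + 8},453 \right)}\right) \left(-243102 - 239594\right) = \left(-398305 - \frac{2872}{7}\right) \left(-243102 - 239594\right) = \left(- \frac{2791007}{7}\right) \left(-482696\right) = \frac{1347207914872}{7}$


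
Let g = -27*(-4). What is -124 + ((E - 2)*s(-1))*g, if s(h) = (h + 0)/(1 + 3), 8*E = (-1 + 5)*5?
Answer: -275/2 ≈ -137.50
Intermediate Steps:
E = 5/2 (E = ((-1 + 5)*5)/8 = (4*5)/8 = (⅛)*20 = 5/2 ≈ 2.5000)
s(h) = h/4
g = 108
-124 + ((E - 2)*s(-1))*g = -124 + ((5/2 - 2)*((¼)*(-1)))*108 = -124 + ((½)*(-¼))*108 = -124 - ⅛*108 = -124 - 27/2 = -275/2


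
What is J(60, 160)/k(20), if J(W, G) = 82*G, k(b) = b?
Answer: 656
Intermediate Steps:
J(60, 160)/k(20) = (82*160)/20 = 13120*(1/20) = 656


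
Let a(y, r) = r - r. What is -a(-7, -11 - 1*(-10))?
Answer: 0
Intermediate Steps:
a(y, r) = 0
-a(-7, -11 - 1*(-10)) = -1*0 = 0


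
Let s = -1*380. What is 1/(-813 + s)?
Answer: -1/1193 ≈ -0.00083822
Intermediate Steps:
s = -380
1/(-813 + s) = 1/(-813 - 380) = 1/(-1193) = -1/1193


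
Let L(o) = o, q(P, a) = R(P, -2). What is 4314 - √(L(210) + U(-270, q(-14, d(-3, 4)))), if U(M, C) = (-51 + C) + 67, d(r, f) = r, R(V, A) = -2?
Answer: 4314 - 4*√14 ≈ 4299.0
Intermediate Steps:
q(P, a) = -2
U(M, C) = 16 + C
4314 - √(L(210) + U(-270, q(-14, d(-3, 4)))) = 4314 - √(210 + (16 - 2)) = 4314 - √(210 + 14) = 4314 - √224 = 4314 - 4*√14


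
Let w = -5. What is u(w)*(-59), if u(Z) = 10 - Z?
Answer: -885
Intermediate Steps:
u(w)*(-59) = (10 - 1*(-5))*(-59) = (10 + 5)*(-59) = 15*(-59) = -885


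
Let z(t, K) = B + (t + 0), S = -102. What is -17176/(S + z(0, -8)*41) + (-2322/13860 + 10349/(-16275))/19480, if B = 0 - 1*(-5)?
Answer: -119799434893289/718405842000 ≈ -166.76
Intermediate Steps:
B = 5 (B = 0 + 5 = 5)
z(t, K) = 5 + t (z(t, K) = 5 + (t + 0) = 5 + t)
-17176/(S + z(0, -8)*41) + (-2322/13860 + 10349/(-16275))/19480 = -17176/(-102 + (5 + 0)*41) + (-2322/13860 + 10349/(-16275))/19480 = -17176/(-102 + 5*41) + (-2322*1/13860 + 10349*(-1/16275))*(1/19480) = -17176/(-102 + 205) + (-129/770 - 10349/16275)*(1/19480) = -17176/103 - 287663/358050*1/19480 = -17176*1/103 - 287663/6974814000 = -17176/103 - 287663/6974814000 = -119799434893289/718405842000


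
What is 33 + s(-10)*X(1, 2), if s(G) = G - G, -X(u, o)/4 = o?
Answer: 33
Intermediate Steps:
X(u, o) = -4*o
s(G) = 0
33 + s(-10)*X(1, 2) = 33 + 0*(-4*2) = 33 + 0*(-8) = 33 + 0 = 33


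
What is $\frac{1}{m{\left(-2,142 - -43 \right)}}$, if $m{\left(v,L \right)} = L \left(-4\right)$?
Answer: $- \frac{1}{740} \approx -0.0013514$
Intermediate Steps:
$m{\left(v,L \right)} = - 4 L$
$\frac{1}{m{\left(-2,142 - -43 \right)}} = \frac{1}{\left(-4\right) \left(142 - -43\right)} = \frac{1}{\left(-4\right) \left(142 + 43\right)} = \frac{1}{\left(-4\right) 185} = \frac{1}{-740} = - \frac{1}{740}$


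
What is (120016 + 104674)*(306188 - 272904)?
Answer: 7478581960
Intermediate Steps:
(120016 + 104674)*(306188 - 272904) = 224690*33284 = 7478581960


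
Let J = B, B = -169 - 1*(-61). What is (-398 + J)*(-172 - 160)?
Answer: 167992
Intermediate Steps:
B = -108 (B = -169 + 61 = -108)
J = -108
(-398 + J)*(-172 - 160) = (-398 - 108)*(-172 - 160) = -506*(-332) = 167992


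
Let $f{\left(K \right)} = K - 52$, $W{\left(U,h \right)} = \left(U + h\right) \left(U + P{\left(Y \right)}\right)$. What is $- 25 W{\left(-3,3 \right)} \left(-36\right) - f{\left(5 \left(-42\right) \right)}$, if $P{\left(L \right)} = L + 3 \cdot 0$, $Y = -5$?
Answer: $262$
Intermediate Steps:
$P{\left(L \right)} = L$ ($P{\left(L \right)} = L + 0 = L$)
$W{\left(U,h \right)} = \left(-5 + U\right) \left(U + h\right)$ ($W{\left(U,h \right)} = \left(U + h\right) \left(U - 5\right) = \left(U + h\right) \left(-5 + U\right) = \left(-5 + U\right) \left(U + h\right)$)
$f{\left(K \right)} = -52 + K$
$- 25 W{\left(-3,3 \right)} \left(-36\right) - f{\left(5 \left(-42\right) \right)} = - 25 \left(\left(-3\right)^{2} - -15 - 15 - 9\right) \left(-36\right) - \left(-52 + 5 \left(-42\right)\right) = - 25 \left(9 + 15 - 15 - 9\right) \left(-36\right) - \left(-52 - 210\right) = \left(-25\right) 0 \left(-36\right) - -262 = 0 \left(-36\right) + 262 = 0 + 262 = 262$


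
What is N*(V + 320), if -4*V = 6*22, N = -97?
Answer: -27839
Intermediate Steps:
V = -33 (V = -3*22/2 = -¼*132 = -33)
N*(V + 320) = -97*(-33 + 320) = -97*287 = -27839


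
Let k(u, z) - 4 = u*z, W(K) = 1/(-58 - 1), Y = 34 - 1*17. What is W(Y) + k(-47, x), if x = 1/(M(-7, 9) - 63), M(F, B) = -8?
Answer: 19458/4189 ≈ 4.6450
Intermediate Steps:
Y = 17 (Y = 34 - 17 = 17)
W(K) = -1/59 (W(K) = 1/(-59) = -1/59)
x = -1/71 (x = 1/(-8 - 63) = 1/(-71) = -1/71 ≈ -0.014085)
k(u, z) = 4 + u*z
W(Y) + k(-47, x) = -1/59 + (4 - 47*(-1/71)) = -1/59 + (4 + 47/71) = -1/59 + 331/71 = 19458/4189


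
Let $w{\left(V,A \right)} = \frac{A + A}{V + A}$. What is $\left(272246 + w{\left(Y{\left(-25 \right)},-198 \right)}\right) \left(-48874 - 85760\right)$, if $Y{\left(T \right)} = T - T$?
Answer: $-36653837232$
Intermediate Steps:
$Y{\left(T \right)} = 0$
$w{\left(V,A \right)} = \frac{2 A}{A + V}$
$\left(272246 + w{\left(Y{\left(-25 \right)},-198 \right)}\right) \left(-48874 - 85760\right) = \left(272246 + 2 \left(-198\right) \frac{1}{-198 + 0}\right) \left(-48874 - 85760\right) = \left(272246 + 2 \left(-198\right) \frac{1}{-198}\right) \left(-134634\right) = \left(272246 + 2 \left(-198\right) \left(- \frac{1}{198}\right)\right) \left(-134634\right) = \left(272246 + 2\right) \left(-134634\right) = 272248 \left(-134634\right) = -36653837232$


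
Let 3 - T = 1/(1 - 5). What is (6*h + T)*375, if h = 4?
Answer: 40875/4 ≈ 10219.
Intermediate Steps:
T = 13/4 (T = 3 - 1/(1 - 5) = 3 - 1/(-4) = 3 - 1*(-¼) = 3 + ¼ = 13/4 ≈ 3.2500)
(6*h + T)*375 = (6*4 + 13/4)*375 = (24 + 13/4)*375 = (109/4)*375 = 40875/4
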